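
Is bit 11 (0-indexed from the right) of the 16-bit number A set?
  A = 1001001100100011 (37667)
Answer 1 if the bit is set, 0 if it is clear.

Bit 11 is the 12th from the right.
  1001001100100011
      ^
That bit is 0.

Answer: 0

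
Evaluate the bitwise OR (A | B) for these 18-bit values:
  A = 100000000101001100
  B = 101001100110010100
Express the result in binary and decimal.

Apply | to each column (1 where either bit is 1):
  100000000101001100
| 101001100110010100
--------------------
  101001100111011100

Answer: 101001100111011100 (170460)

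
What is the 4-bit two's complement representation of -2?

1. Binary of +2:  0010
2. Invert bits:     1101
3. Add 1:           1110

Answer: 1110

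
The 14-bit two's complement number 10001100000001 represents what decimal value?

MSB is 1, so the value is negative. Find the magnitude:
1. Invert bits:  01110011111110
2. Add 1:        01110011111111  = 7423
3. Apply sign:   -7423

Answer: -7423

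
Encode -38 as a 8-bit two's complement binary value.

1. Binary of +38:  00100110
2. Invert bits:     11011001
3. Add 1:           11011010

Answer: 11011010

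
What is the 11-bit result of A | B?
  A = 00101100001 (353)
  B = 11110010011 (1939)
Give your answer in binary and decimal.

Apply | to each column (1 where either bit is 1):
  00101100001
| 11110010011
-------------
  11111110011

Answer: 11111110011 (2035)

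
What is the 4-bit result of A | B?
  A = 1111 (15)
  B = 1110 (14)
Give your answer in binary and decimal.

Apply | to each column (1 where either bit is 1):
  1111
| 1110
------
  1111

Answer: 1111 (15)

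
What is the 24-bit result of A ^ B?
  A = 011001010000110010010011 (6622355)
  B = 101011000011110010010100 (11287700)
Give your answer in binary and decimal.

Apply ^ to each column (1 where bits differ):
  011001010000110010010011
^ 101011000011110010010100
--------------------------
  110010010011000000000111

Answer: 110010010011000000000111 (13185031)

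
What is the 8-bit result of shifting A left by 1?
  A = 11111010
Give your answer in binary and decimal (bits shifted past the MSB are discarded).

Shift left by 1: drop the top 1 bit(s), append 1 zero(s) on the right.
  11111010  ->  discard [1], keep [1111010], append 0
= 11110100

Answer: 11110100 (244)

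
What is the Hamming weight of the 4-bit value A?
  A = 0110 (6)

0110
1-bits at positions (from bit 0 = LSB): 1, 2
Count = 2

Answer: 2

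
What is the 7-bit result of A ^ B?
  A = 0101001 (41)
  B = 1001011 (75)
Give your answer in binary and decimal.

Apply ^ to each column (1 where bits differ):
  0101001
^ 1001011
---------
  1100010

Answer: 1100010 (98)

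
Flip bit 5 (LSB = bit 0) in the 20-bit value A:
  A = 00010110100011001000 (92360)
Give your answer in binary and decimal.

Mask = 1 << 5 = 00000000000000100000
Bit 5 of A is 0; XOR with the mask flips it to 1.
  00010110100011001000
^ 00000000000000100000
----------------------
  00010110100011101000

Answer: 00010110100011101000 (92392)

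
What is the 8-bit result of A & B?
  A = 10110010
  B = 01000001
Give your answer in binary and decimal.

Apply & to each column (1 only where both bits are 1):
  10110010
& 01000001
----------
  00000000

Answer: 00000000 (0)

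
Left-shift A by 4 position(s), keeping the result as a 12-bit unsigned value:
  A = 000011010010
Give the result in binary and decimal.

Shift left by 4: drop the top 4 bit(s), append 4 zero(s) on the right.
  000011010010  ->  discard [0000], keep [11010010], append 0000
= 110100100000

Answer: 110100100000 (3360)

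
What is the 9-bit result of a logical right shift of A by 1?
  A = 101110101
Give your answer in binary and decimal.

Logical shift right by 1: drop the bottom 1 bit(s), prepend 1 zero(s) on the left.
  101110101  ->  keep [10111010], discard [1], prepend 0
= 010111010

Answer: 010111010 (186)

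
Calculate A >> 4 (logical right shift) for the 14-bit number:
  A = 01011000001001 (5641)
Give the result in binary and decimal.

Logical shift right by 4: drop the bottom 4 bit(s), prepend 4 zero(s) on the left.
  01011000001001  ->  keep [0101100000], discard [1001], prepend 0000
= 00000101100000

Answer: 00000101100000 (352)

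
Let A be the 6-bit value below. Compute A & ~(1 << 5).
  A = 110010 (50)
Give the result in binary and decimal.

Mask = ~(1 << 5) = 011111
Bit 5 of A is 1, so AND-ing with the mask clears it to 0.
  110010
& 011111
--------
  010010

Answer: 010010 (18)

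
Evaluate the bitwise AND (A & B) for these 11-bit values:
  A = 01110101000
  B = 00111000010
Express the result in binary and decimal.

Apply & to each column (1 only where both bits are 1):
  01110101000
& 00111000010
-------------
  00110000000

Answer: 00110000000 (384)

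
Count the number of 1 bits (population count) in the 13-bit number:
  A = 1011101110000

1011101110000
1-bits at positions (from bit 0 = LSB): 4, 5, 6, 8, 9, 10, 12
Count = 7

Answer: 7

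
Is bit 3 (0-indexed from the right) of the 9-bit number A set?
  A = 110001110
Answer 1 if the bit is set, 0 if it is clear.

Bit 3 is the 4th from the right.
  110001110
       ^
That bit is 1.

Answer: 1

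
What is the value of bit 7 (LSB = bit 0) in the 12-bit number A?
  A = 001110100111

Bit 7 is the 8th from the right.
  001110100111
      ^
That bit is 1.

Answer: 1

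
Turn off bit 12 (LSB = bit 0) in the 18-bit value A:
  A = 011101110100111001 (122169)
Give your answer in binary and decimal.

Mask = ~(1 << 12) = 111110111111111111
Bit 12 of A is 1, so AND-ing with the mask clears it to 0.
  011101110100111001
& 111110111111111111
--------------------
  011100110100111001

Answer: 011100110100111001 (118073)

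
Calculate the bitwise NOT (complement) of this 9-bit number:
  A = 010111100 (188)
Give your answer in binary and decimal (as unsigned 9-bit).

Flip each bit (0->1, 1->0):
  010111100
  101000011

Answer: 101000011 (323)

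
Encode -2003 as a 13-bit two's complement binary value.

1. Binary of +2003:  0011111010011
2. Invert bits:     1100000101100
3. Add 1:           1100000101101

Answer: 1100000101101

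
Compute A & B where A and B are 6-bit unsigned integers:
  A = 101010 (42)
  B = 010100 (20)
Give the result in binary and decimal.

Apply & to each column (1 only where both bits are 1):
  101010
& 010100
--------
  000000

Answer: 000000 (0)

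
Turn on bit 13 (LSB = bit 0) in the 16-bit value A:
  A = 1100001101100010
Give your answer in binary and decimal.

Mask = 1 << 13 = 0010000000000000
Bit 13 of A is 0, so OR-ing with the mask flips it to 1.
  1100001101100010
| 0010000000000000
------------------
  1110001101100010

Answer: 1110001101100010 (58210)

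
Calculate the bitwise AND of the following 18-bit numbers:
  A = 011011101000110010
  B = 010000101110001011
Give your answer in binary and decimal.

Apply & to each column (1 only where both bits are 1):
  011011101000110010
& 010000101110001011
--------------------
  010000101000000010

Answer: 010000101000000010 (68098)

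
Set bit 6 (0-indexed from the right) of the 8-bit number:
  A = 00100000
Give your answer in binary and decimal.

Mask = 1 << 6 = 01000000
Bit 6 of A is 0, so OR-ing with the mask flips it to 1.
  00100000
| 01000000
----------
  01100000

Answer: 01100000 (96)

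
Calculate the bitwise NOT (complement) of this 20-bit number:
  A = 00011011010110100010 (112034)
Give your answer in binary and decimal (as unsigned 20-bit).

Flip each bit (0->1, 1->0):
  00011011010110100010
  11100100101001011101

Answer: 11100100101001011101 (936541)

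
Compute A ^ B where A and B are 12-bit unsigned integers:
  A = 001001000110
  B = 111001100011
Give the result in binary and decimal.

Apply ^ to each column (1 where bits differ):
  001001000110
^ 111001100011
--------------
  110000100101

Answer: 110000100101 (3109)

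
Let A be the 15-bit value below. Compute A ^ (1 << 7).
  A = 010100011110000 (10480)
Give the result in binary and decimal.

Mask = 1 << 7 = 000000010000000
Bit 7 of A is 1; XOR with the mask flips it to 0.
  010100011110000
^ 000000010000000
-----------------
  010100001110000

Answer: 010100001110000 (10352)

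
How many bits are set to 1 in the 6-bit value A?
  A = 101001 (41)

101001
1-bits at positions (from bit 0 = LSB): 0, 3, 5
Count = 3

Answer: 3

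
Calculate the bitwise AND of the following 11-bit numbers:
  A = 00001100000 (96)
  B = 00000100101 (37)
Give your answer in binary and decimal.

Apply & to each column (1 only where both bits are 1):
  00001100000
& 00000100101
-------------
  00000100000

Answer: 00000100000 (32)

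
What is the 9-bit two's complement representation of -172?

1. Binary of +172:  010101100
2. Invert bits:     101010011
3. Add 1:           101010100

Answer: 101010100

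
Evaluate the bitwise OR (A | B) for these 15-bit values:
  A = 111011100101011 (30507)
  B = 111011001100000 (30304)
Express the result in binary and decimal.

Apply | to each column (1 where either bit is 1):
  111011100101011
| 111011001100000
-----------------
  111011101101011

Answer: 111011101101011 (30571)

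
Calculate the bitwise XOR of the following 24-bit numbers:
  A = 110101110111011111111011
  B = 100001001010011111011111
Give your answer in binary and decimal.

Apply ^ to each column (1 where bits differ):
  110101110111011111111011
^ 100001001010011111011111
--------------------------
  010100111101000000100100

Answer: 010100111101000000100100 (5492772)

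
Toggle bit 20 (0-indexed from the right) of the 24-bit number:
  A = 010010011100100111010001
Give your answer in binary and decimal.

Mask = 1 << 20 = 000100000000000000000000
Bit 20 of A is 0; XOR with the mask flips it to 1.
  010010011100100111010001
^ 000100000000000000000000
--------------------------
  010110011100100111010001

Answer: 010110011100100111010001 (5884369)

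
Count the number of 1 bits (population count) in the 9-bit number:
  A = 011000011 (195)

011000011
1-bits at positions (from bit 0 = LSB): 0, 1, 6, 7
Count = 4

Answer: 4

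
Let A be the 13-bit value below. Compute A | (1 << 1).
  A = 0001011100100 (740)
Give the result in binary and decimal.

Mask = 1 << 1 = 0000000000010
Bit 1 of A is 0, so OR-ing with the mask flips it to 1.
  0001011100100
| 0000000000010
---------------
  0001011100110

Answer: 0001011100110 (742)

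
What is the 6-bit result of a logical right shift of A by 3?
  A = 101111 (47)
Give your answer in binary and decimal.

Logical shift right by 3: drop the bottom 3 bit(s), prepend 3 zero(s) on the left.
  101111  ->  keep [101], discard [111], prepend 000
= 000101

Answer: 000101 (5)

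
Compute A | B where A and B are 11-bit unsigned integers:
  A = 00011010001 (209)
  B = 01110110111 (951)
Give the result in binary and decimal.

Apply | to each column (1 where either bit is 1):
  00011010001
| 01110110111
-------------
  01111110111

Answer: 01111110111 (1015)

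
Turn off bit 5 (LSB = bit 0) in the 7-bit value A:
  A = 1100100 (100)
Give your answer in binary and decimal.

Mask = ~(1 << 5) = 1011111
Bit 5 of A is 1, so AND-ing with the mask clears it to 0.
  1100100
& 1011111
---------
  1000100

Answer: 1000100 (68)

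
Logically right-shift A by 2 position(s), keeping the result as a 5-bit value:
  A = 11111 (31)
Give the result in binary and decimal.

Logical shift right by 2: drop the bottom 2 bit(s), prepend 2 zero(s) on the left.
  11111  ->  keep [111], discard [11], prepend 00
= 00111

Answer: 00111 (7)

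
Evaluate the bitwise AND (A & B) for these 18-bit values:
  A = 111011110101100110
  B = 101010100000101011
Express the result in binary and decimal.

Apply & to each column (1 only where both bits are 1):
  111011110101100110
& 101010100000101011
--------------------
  101010100000100010

Answer: 101010100000100010 (174114)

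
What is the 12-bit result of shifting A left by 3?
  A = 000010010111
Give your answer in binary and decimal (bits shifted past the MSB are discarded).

Shift left by 3: drop the top 3 bit(s), append 3 zero(s) on the right.
  000010010111  ->  discard [000], keep [010010111], append 000
= 010010111000

Answer: 010010111000 (1208)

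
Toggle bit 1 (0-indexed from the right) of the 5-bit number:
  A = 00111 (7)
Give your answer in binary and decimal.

Mask = 1 << 1 = 00010
Bit 1 of A is 1; XOR with the mask flips it to 0.
  00111
^ 00010
-------
  00101

Answer: 00101 (5)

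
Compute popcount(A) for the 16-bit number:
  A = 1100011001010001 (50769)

1100011001010001
1-bits at positions (from bit 0 = LSB): 0, 4, 6, 9, 10, 14, 15
Count = 7

Answer: 7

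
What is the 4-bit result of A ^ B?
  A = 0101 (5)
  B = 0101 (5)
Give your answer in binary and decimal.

Apply ^ to each column (1 where bits differ):
  0101
^ 0101
------
  0000

Answer: 0000 (0)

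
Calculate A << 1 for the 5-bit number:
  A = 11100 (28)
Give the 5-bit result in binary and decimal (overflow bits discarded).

Shift left by 1: drop the top 1 bit(s), append 1 zero(s) on the right.
  11100  ->  discard [1], keep [1100], append 0
= 11000

Answer: 11000 (24)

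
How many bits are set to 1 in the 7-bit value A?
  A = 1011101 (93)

1011101
1-bits at positions (from bit 0 = LSB): 0, 2, 3, 4, 6
Count = 5

Answer: 5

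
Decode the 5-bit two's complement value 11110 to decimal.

MSB is 1, so the value is negative. Find the magnitude:
1. Invert bits:  00001
2. Add 1:        00010  = 2
3. Apply sign:   -2

Answer: -2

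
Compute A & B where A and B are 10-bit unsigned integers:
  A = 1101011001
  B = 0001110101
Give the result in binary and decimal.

Apply & to each column (1 only where both bits are 1):
  1101011001
& 0001110101
------------
  0001010001

Answer: 0001010001 (81)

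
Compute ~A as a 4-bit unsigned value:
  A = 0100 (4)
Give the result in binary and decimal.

Flip each bit (0->1, 1->0):
  0100
  1011

Answer: 1011 (11)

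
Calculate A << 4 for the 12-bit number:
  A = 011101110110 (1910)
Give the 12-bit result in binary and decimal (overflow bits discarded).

Shift left by 4: drop the top 4 bit(s), append 4 zero(s) on the right.
  011101110110  ->  discard [0111], keep [01110110], append 0000
= 011101100000

Answer: 011101100000 (1888)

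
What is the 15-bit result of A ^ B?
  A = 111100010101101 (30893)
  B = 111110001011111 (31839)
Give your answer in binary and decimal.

Apply ^ to each column (1 where bits differ):
  111100010101101
^ 111110001011111
-----------------
  000010011110010

Answer: 000010011110010 (1266)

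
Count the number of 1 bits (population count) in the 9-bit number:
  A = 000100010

000100010
1-bits at positions (from bit 0 = LSB): 1, 5
Count = 2

Answer: 2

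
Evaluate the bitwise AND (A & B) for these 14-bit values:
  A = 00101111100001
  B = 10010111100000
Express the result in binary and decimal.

Apply & to each column (1 only where both bits are 1):
  00101111100001
& 10010111100000
----------------
  00000111100000

Answer: 00000111100000 (480)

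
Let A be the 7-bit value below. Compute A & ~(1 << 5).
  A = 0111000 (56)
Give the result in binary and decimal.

Mask = ~(1 << 5) = 1011111
Bit 5 of A is 1, so AND-ing with the mask clears it to 0.
  0111000
& 1011111
---------
  0011000

Answer: 0011000 (24)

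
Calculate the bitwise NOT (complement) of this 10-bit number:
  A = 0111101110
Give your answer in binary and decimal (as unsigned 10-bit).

Flip each bit (0->1, 1->0):
  0111101110
  1000010001

Answer: 1000010001 (529)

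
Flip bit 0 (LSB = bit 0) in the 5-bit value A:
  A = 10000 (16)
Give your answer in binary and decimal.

Mask = 1 << 0 = 00001
Bit 0 of A is 0; XOR with the mask flips it to 1.
  10000
^ 00001
-------
  10001

Answer: 10001 (17)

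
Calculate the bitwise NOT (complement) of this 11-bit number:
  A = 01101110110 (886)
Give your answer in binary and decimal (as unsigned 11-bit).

Flip each bit (0->1, 1->0):
  01101110110
  10010001001

Answer: 10010001001 (1161)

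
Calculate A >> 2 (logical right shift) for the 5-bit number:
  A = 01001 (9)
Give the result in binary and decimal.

Logical shift right by 2: drop the bottom 2 bit(s), prepend 2 zero(s) on the left.
  01001  ->  keep [010], discard [01], prepend 00
= 00010

Answer: 00010 (2)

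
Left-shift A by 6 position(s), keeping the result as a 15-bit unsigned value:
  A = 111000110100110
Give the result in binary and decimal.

Shift left by 6: drop the top 6 bit(s), append 6 zero(s) on the right.
  111000110100110  ->  discard [111000], keep [110100110], append 000000
= 110100110000000

Answer: 110100110000000 (27008)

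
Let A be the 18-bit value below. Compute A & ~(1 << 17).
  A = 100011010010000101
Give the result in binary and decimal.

Mask = ~(1 << 17) = 011111111111111111
Bit 17 of A is 1, so AND-ing with the mask clears it to 0.
  100011010010000101
& 011111111111111111
--------------------
  000011010010000101

Answer: 000011010010000101 (13445)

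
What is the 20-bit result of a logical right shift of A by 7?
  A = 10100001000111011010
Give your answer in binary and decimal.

Logical shift right by 7: drop the bottom 7 bit(s), prepend 7 zero(s) on the left.
  10100001000111011010  ->  keep [1010000100011], discard [1011010], prepend 0000000
= 00000001010000100011

Answer: 00000001010000100011 (5155)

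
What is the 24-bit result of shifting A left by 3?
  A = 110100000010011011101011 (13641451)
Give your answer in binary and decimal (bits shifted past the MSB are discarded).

Shift left by 3: drop the top 3 bit(s), append 3 zero(s) on the right.
  110100000010011011101011  ->  discard [110], keep [100000010011011101011], append 000
= 100000010011011101011000

Answer: 100000010011011101011000 (8468312)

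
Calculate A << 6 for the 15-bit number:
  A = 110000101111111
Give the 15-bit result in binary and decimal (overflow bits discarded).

Shift left by 6: drop the top 6 bit(s), append 6 zero(s) on the right.
  110000101111111  ->  discard [110000], keep [101111111], append 000000
= 101111111000000

Answer: 101111111000000 (24512)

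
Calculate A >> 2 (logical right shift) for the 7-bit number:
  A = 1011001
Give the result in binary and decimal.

Logical shift right by 2: drop the bottom 2 bit(s), prepend 2 zero(s) on the left.
  1011001  ->  keep [10110], discard [01], prepend 00
= 0010110

Answer: 0010110 (22)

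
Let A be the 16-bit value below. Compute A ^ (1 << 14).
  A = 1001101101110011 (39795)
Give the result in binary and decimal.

Mask = 1 << 14 = 0100000000000000
Bit 14 of A is 0; XOR with the mask flips it to 1.
  1001101101110011
^ 0100000000000000
------------------
  1101101101110011

Answer: 1101101101110011 (56179)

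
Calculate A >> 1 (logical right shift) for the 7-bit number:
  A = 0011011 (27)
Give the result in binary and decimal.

Logical shift right by 1: drop the bottom 1 bit(s), prepend 1 zero(s) on the left.
  0011011  ->  keep [001101], discard [1], prepend 0
= 0001101

Answer: 0001101 (13)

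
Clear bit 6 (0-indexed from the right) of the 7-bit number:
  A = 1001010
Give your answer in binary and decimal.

Mask = ~(1 << 6) = 0111111
Bit 6 of A is 1, so AND-ing with the mask clears it to 0.
  1001010
& 0111111
---------
  0001010

Answer: 0001010 (10)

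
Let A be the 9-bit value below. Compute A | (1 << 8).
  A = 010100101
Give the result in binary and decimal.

Mask = 1 << 8 = 100000000
Bit 8 of A is 0, so OR-ing with the mask flips it to 1.
  010100101
| 100000000
-----------
  110100101

Answer: 110100101 (421)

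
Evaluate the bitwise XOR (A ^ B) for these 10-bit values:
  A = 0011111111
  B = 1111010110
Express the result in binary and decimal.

Apply ^ to each column (1 where bits differ):
  0011111111
^ 1111010110
------------
  1100101001

Answer: 1100101001 (809)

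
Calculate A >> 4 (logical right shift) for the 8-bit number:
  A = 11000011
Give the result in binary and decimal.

Logical shift right by 4: drop the bottom 4 bit(s), prepend 4 zero(s) on the left.
  11000011  ->  keep [1100], discard [0011], prepend 0000
= 00001100

Answer: 00001100 (12)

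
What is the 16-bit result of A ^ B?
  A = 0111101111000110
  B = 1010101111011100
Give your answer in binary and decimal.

Apply ^ to each column (1 where bits differ):
  0111101111000110
^ 1010101111011100
------------------
  1101000000011010

Answer: 1101000000011010 (53274)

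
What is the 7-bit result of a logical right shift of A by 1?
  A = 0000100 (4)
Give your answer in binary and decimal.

Logical shift right by 1: drop the bottom 1 bit(s), prepend 1 zero(s) on the left.
  0000100  ->  keep [000010], discard [0], prepend 0
= 0000010

Answer: 0000010 (2)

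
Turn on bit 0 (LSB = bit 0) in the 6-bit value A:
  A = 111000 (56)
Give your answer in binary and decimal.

Mask = 1 << 0 = 000001
Bit 0 of A is 0, so OR-ing with the mask flips it to 1.
  111000
| 000001
--------
  111001

Answer: 111001 (57)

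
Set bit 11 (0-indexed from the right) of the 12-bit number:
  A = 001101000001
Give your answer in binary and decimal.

Mask = 1 << 11 = 100000000000
Bit 11 of A is 0, so OR-ing with the mask flips it to 1.
  001101000001
| 100000000000
--------------
  101101000001

Answer: 101101000001 (2881)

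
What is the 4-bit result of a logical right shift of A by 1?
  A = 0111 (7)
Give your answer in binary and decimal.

Logical shift right by 1: drop the bottom 1 bit(s), prepend 1 zero(s) on the left.
  0111  ->  keep [011], discard [1], prepend 0
= 0011

Answer: 0011 (3)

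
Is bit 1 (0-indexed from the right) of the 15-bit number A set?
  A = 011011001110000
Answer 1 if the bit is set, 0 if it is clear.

Bit 1 is the 2nd from the right.
  011011001110000
               ^
That bit is 0.

Answer: 0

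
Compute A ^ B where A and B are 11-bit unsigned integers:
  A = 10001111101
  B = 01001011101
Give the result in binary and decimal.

Apply ^ to each column (1 where bits differ):
  10001111101
^ 01001011101
-------------
  11000100000

Answer: 11000100000 (1568)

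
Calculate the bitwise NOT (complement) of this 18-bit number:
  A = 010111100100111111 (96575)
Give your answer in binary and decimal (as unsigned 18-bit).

Flip each bit (0->1, 1->0):
  010111100100111111
  101000011011000000

Answer: 101000011011000000 (165568)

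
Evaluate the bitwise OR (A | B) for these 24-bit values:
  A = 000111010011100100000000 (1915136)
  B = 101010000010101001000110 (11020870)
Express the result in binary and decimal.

Apply | to each column (1 where either bit is 1):
  000111010011100100000000
| 101010000010101001000110
--------------------------
  101111010011101101000110

Answer: 101111010011101101000110 (12401478)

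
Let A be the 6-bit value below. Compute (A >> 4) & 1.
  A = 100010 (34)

Bit 4 is the 5th from the right.
  100010
   ^
That bit is 0.

Answer: 0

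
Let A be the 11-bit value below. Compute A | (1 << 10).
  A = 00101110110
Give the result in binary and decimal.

Mask = 1 << 10 = 10000000000
Bit 10 of A is 0, so OR-ing with the mask flips it to 1.
  00101110110
| 10000000000
-------------
  10101110110

Answer: 10101110110 (1398)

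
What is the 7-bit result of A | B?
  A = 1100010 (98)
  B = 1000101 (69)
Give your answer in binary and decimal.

Apply | to each column (1 where either bit is 1):
  1100010
| 1000101
---------
  1100111

Answer: 1100111 (103)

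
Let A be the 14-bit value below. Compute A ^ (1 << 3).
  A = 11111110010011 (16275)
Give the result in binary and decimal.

Mask = 1 << 3 = 00000000001000
Bit 3 of A is 0; XOR with the mask flips it to 1.
  11111110010011
^ 00000000001000
----------------
  11111110011011

Answer: 11111110011011 (16283)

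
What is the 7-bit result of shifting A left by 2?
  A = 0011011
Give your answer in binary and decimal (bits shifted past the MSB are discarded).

Shift left by 2: drop the top 2 bit(s), append 2 zero(s) on the right.
  0011011  ->  discard [00], keep [11011], append 00
= 1101100

Answer: 1101100 (108)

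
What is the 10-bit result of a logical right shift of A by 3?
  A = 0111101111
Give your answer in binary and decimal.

Logical shift right by 3: drop the bottom 3 bit(s), prepend 3 zero(s) on the left.
  0111101111  ->  keep [0111101], discard [111], prepend 000
= 0000111101

Answer: 0000111101 (61)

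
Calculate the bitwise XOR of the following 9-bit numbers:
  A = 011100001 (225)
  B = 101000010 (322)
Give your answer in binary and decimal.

Apply ^ to each column (1 where bits differ):
  011100001
^ 101000010
-----------
  110100011

Answer: 110100011 (419)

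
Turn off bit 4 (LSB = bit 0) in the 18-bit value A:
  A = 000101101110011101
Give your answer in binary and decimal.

Mask = ~(1 << 4) = 111111111111101111
Bit 4 of A is 1, so AND-ing with the mask clears it to 0.
  000101101110011101
& 111111111111101111
--------------------
  000101101110001101

Answer: 000101101110001101 (23437)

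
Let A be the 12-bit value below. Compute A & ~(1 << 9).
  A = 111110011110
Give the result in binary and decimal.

Mask = ~(1 << 9) = 110111111111
Bit 9 of A is 1, so AND-ing with the mask clears it to 0.
  111110011110
& 110111111111
--------------
  110110011110

Answer: 110110011110 (3486)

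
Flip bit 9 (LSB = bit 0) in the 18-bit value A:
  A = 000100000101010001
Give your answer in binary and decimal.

Mask = 1 << 9 = 000000001000000000
Bit 9 of A is 0; XOR with the mask flips it to 1.
  000100000101010001
^ 000000001000000000
--------------------
  000100001101010001

Answer: 000100001101010001 (17233)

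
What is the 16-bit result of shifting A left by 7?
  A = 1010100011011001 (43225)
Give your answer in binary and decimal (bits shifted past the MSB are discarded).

Shift left by 7: drop the top 7 bit(s), append 7 zero(s) on the right.
  1010100011011001  ->  discard [1010100], keep [011011001], append 0000000
= 0110110010000000

Answer: 0110110010000000 (27776)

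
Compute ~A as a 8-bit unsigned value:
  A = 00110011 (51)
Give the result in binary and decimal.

Flip each bit (0->1, 1->0):
  00110011
  11001100

Answer: 11001100 (204)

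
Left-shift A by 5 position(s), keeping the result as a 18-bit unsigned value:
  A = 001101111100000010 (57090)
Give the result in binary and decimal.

Shift left by 5: drop the top 5 bit(s), append 5 zero(s) on the right.
  001101111100000010  ->  discard [00110], keep [1111100000010], append 00000
= 111110000001000000

Answer: 111110000001000000 (254016)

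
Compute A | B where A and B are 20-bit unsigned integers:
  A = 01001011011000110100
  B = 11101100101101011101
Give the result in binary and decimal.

Apply | to each column (1 where either bit is 1):
  01001011011000110100
| 11101100101101011101
----------------------
  11101111111101111101

Answer: 11101111111101111101 (982909)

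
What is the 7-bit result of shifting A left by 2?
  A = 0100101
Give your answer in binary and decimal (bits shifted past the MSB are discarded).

Shift left by 2: drop the top 2 bit(s), append 2 zero(s) on the right.
  0100101  ->  discard [01], keep [00101], append 00
= 0010100

Answer: 0010100 (20)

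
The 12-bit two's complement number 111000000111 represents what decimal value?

MSB is 1, so the value is negative. Find the magnitude:
1. Invert bits:  000111111000
2. Add 1:        000111111001  = 505
3. Apply sign:   -505

Answer: -505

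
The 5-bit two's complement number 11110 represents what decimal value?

MSB is 1, so the value is negative. Find the magnitude:
1. Invert bits:  00001
2. Add 1:        00010  = 2
3. Apply sign:   -2

Answer: -2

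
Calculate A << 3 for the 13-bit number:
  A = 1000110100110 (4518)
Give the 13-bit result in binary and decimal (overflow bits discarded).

Shift left by 3: drop the top 3 bit(s), append 3 zero(s) on the right.
  1000110100110  ->  discard [100], keep [0110100110], append 000
= 0110100110000

Answer: 0110100110000 (3376)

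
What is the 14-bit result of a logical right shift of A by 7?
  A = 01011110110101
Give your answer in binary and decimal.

Logical shift right by 7: drop the bottom 7 bit(s), prepend 7 zero(s) on the left.
  01011110110101  ->  keep [0101111], discard [0110101], prepend 0000000
= 00000000101111

Answer: 00000000101111 (47)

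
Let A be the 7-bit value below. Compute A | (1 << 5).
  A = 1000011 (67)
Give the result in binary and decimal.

Mask = 1 << 5 = 0100000
Bit 5 of A is 0, so OR-ing with the mask flips it to 1.
  1000011
| 0100000
---------
  1100011

Answer: 1100011 (99)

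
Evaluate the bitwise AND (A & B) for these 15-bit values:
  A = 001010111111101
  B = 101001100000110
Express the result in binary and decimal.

Apply & to each column (1 only where both bits are 1):
  001010111111101
& 101001100000110
-----------------
  001000100000100

Answer: 001000100000100 (4356)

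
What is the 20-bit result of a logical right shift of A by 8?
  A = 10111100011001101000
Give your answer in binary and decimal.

Logical shift right by 8: drop the bottom 8 bit(s), prepend 8 zero(s) on the left.
  10111100011001101000  ->  keep [101111000110], discard [01101000], prepend 00000000
= 00000000101111000110

Answer: 00000000101111000110 (3014)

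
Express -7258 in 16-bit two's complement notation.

1. Binary of +7258:  0001110001011010
2. Invert bits:     1110001110100101
3. Add 1:           1110001110100110

Answer: 1110001110100110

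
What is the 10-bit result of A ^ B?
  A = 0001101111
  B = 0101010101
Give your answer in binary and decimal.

Apply ^ to each column (1 where bits differ):
  0001101111
^ 0101010101
------------
  0100111010

Answer: 0100111010 (314)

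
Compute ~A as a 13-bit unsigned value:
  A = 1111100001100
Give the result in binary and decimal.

Flip each bit (0->1, 1->0):
  1111100001100
  0000011110011

Answer: 0000011110011 (243)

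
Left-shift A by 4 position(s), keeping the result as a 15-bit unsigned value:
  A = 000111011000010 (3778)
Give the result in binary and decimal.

Shift left by 4: drop the top 4 bit(s), append 4 zero(s) on the right.
  000111011000010  ->  discard [0001], keep [11011000010], append 0000
= 110110000100000

Answer: 110110000100000 (27680)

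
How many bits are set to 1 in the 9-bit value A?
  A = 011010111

011010111
1-bits at positions (from bit 0 = LSB): 0, 1, 2, 4, 6, 7
Count = 6

Answer: 6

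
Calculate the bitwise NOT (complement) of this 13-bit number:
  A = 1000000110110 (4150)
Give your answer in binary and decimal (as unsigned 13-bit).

Flip each bit (0->1, 1->0):
  1000000110110
  0111111001001

Answer: 0111111001001 (4041)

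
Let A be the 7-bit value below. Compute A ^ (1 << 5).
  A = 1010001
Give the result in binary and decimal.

Mask = 1 << 5 = 0100000
Bit 5 of A is 0; XOR with the mask flips it to 1.
  1010001
^ 0100000
---------
  1110001

Answer: 1110001 (113)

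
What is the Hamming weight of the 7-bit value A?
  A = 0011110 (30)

0011110
1-bits at positions (from bit 0 = LSB): 1, 2, 3, 4
Count = 4

Answer: 4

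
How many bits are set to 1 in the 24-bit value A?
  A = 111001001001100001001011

111001001001100001001011
1-bits at positions (from bit 0 = LSB): 0, 1, 3, 6, 11, 12, 15, 18, 21, 22, 23
Count = 11

Answer: 11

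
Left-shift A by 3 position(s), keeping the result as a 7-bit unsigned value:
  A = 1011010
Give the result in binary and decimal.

Shift left by 3: drop the top 3 bit(s), append 3 zero(s) on the right.
  1011010  ->  discard [101], keep [1010], append 000
= 1010000

Answer: 1010000 (80)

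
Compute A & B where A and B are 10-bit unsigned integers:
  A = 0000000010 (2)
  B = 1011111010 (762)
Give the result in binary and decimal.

Apply & to each column (1 only where both bits are 1):
  0000000010
& 1011111010
------------
  0000000010

Answer: 0000000010 (2)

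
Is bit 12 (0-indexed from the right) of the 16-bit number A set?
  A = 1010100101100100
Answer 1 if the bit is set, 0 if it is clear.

Bit 12 is the 13th from the right.
  1010100101100100
     ^
That bit is 0.

Answer: 0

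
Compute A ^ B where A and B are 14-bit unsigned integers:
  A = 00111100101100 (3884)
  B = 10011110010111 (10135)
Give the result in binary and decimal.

Apply ^ to each column (1 where bits differ):
  00111100101100
^ 10011110010111
----------------
  10100010111011

Answer: 10100010111011 (10427)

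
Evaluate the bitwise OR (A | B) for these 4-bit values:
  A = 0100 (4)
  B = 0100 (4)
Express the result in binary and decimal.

Apply | to each column (1 where either bit is 1):
  0100
| 0100
------
  0100

Answer: 0100 (4)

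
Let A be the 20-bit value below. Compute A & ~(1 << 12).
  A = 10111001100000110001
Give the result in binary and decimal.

Mask = ~(1 << 12) = 11111110111111111111
Bit 12 of A is 1, so AND-ing with the mask clears it to 0.
  10111001100000110001
& 11111110111111111111
----------------------
  10111000100000110001

Answer: 10111000100000110001 (755761)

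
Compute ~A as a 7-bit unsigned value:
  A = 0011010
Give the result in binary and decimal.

Flip each bit (0->1, 1->0):
  0011010
  1100101

Answer: 1100101 (101)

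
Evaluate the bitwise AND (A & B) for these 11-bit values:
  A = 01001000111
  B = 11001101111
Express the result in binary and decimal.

Apply & to each column (1 only where both bits are 1):
  01001000111
& 11001101111
-------------
  01001000111

Answer: 01001000111 (583)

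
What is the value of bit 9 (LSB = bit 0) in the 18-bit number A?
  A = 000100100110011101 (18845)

Bit 9 is the 10th from the right.
  000100100110011101
          ^
That bit is 0.

Answer: 0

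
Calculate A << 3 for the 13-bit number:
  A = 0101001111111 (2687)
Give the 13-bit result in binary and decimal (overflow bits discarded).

Shift left by 3: drop the top 3 bit(s), append 3 zero(s) on the right.
  0101001111111  ->  discard [010], keep [1001111111], append 000
= 1001111111000

Answer: 1001111111000 (5112)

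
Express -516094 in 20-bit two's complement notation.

1. Binary of +516094:  01111101111111111110
2. Invert bits:     10000010000000000001
3. Add 1:           10000010000000000010

Answer: 10000010000000000010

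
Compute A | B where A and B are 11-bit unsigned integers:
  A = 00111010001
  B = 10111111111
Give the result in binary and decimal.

Apply | to each column (1 where either bit is 1):
  00111010001
| 10111111111
-------------
  10111111111

Answer: 10111111111 (1535)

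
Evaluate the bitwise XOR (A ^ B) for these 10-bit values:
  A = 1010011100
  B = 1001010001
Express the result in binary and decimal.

Apply ^ to each column (1 where bits differ):
  1010011100
^ 1001010001
------------
  0011001101

Answer: 0011001101 (205)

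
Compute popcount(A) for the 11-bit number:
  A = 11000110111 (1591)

11000110111
1-bits at positions (from bit 0 = LSB): 0, 1, 2, 4, 5, 9, 10
Count = 7

Answer: 7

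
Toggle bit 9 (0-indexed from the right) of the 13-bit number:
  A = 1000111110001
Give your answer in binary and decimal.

Mask = 1 << 9 = 0001000000000
Bit 9 of A is 0; XOR with the mask flips it to 1.
  1000111110001
^ 0001000000000
---------------
  1001111110001

Answer: 1001111110001 (5105)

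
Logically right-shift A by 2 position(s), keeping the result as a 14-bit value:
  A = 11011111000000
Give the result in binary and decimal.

Logical shift right by 2: drop the bottom 2 bit(s), prepend 2 zero(s) on the left.
  11011111000000  ->  keep [110111110000], discard [00], prepend 00
= 00110111110000

Answer: 00110111110000 (3568)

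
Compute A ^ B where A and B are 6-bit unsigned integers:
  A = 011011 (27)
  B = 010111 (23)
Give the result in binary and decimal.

Apply ^ to each column (1 where bits differ):
  011011
^ 010111
--------
  001100

Answer: 001100 (12)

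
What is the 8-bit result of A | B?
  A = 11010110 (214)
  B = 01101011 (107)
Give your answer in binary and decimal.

Apply | to each column (1 where either bit is 1):
  11010110
| 01101011
----------
  11111111

Answer: 11111111 (255)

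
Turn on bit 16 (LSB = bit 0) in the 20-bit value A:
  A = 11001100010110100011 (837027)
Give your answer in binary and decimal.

Mask = 1 << 16 = 00010000000000000000
Bit 16 of A is 0, so OR-ing with the mask flips it to 1.
  11001100010110100011
| 00010000000000000000
----------------------
  11011100010110100011

Answer: 11011100010110100011 (902563)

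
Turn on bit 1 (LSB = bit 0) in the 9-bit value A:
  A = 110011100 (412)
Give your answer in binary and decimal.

Mask = 1 << 1 = 000000010
Bit 1 of A is 0, so OR-ing with the mask flips it to 1.
  110011100
| 000000010
-----------
  110011110

Answer: 110011110 (414)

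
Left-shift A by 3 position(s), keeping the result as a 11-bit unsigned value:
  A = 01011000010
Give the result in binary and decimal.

Shift left by 3: drop the top 3 bit(s), append 3 zero(s) on the right.
  01011000010  ->  discard [010], keep [11000010], append 000
= 11000010000

Answer: 11000010000 (1552)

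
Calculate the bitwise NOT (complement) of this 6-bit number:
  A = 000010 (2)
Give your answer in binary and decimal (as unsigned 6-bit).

Flip each bit (0->1, 1->0):
  000010
  111101

Answer: 111101 (61)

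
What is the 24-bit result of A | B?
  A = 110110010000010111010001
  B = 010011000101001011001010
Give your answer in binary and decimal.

Apply | to each column (1 where either bit is 1):
  110110010000010111010001
| 010011000101001011001010
--------------------------
  110111010101011111011011

Answer: 110111010101011111011011 (14505947)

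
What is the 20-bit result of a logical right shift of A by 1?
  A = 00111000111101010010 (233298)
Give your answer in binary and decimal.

Logical shift right by 1: drop the bottom 1 bit(s), prepend 1 zero(s) on the left.
  00111000111101010010  ->  keep [0011100011110101001], discard [0], prepend 0
= 00011100011110101001

Answer: 00011100011110101001 (116649)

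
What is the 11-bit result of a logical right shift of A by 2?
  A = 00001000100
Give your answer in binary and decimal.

Logical shift right by 2: drop the bottom 2 bit(s), prepend 2 zero(s) on the left.
  00001000100  ->  keep [000010001], discard [00], prepend 00
= 00000010001

Answer: 00000010001 (17)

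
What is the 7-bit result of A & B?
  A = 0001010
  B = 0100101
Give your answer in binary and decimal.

Apply & to each column (1 only where both bits are 1):
  0001010
& 0100101
---------
  0000000

Answer: 0000000 (0)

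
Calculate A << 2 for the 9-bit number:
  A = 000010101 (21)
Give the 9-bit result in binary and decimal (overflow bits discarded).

Shift left by 2: drop the top 2 bit(s), append 2 zero(s) on the right.
  000010101  ->  discard [00], keep [0010101], append 00
= 001010100

Answer: 001010100 (84)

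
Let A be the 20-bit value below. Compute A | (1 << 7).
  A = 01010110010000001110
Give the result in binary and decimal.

Mask = 1 << 7 = 00000000000010000000
Bit 7 of A is 0, so OR-ing with the mask flips it to 1.
  01010110010000001110
| 00000000000010000000
----------------------
  01010110010010001110

Answer: 01010110010010001110 (353422)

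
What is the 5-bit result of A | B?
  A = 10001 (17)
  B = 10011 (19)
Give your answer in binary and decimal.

Apply | to each column (1 where either bit is 1):
  10001
| 10011
-------
  10011

Answer: 10011 (19)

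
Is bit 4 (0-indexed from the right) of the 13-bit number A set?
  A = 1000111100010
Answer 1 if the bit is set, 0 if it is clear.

Bit 4 is the 5th from the right.
  1000111100010
          ^
That bit is 0.

Answer: 0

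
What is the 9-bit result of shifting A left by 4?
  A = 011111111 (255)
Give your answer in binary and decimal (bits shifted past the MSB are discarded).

Shift left by 4: drop the top 4 bit(s), append 4 zero(s) on the right.
  011111111  ->  discard [0111], keep [11111], append 0000
= 111110000

Answer: 111110000 (496)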